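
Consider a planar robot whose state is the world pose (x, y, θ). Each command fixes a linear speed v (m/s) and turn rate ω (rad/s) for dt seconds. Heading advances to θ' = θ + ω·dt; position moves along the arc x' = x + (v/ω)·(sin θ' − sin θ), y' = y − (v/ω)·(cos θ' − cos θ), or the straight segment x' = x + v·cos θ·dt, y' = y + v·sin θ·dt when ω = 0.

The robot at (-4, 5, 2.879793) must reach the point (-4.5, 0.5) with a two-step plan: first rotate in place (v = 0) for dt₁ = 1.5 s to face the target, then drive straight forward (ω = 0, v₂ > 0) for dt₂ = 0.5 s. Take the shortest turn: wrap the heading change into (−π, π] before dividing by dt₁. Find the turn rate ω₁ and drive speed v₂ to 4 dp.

ω₁ = 1.1480, v₂ = 9.0554

heading to target = atan2(0.5−5, -4.5−-4) = -1.6815
Δθ = wrap(-1.6815 − 2.8798) = 1.7219; ω₁ = Δθ/dt₁ = 1.1480
distance = √((-4.5−-4)² + (0.5−5)²) = 4.5277; v₂ = distance/dt₂ = 9.0554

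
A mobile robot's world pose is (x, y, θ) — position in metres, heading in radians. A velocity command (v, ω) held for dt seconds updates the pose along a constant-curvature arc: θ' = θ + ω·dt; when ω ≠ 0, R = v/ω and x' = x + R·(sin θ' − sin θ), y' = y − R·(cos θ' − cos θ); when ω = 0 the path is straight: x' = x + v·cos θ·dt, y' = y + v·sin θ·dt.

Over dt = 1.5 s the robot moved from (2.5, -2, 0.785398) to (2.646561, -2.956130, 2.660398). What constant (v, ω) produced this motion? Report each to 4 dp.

Δθ = 2.660398 − 0.785398 = 1.875000
ω = Δθ/dt = 1.875000/1.5 = 1.2500
R = −Δy/(cos θ' − cos θ) = -0.6000
v = R·ω = -0.6000·1.2500 = -0.7500

v = -0.7500, ω = 1.2500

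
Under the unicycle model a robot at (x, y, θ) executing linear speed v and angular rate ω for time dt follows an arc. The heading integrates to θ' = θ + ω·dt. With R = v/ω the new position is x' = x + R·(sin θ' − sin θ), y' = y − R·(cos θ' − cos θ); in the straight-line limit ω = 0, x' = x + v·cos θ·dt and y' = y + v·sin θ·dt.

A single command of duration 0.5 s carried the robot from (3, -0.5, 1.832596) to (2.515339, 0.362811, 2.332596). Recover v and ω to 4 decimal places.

Δθ = 2.332596 − 1.832596 = 0.500000
ω = Δθ/dt = 0.500000/0.5 = 1.0000
R = −Δy/(cos θ' − cos θ) = 2.0000
v = R·ω = 2.0000·1.0000 = 2.0000

v = 2.0000, ω = 1.0000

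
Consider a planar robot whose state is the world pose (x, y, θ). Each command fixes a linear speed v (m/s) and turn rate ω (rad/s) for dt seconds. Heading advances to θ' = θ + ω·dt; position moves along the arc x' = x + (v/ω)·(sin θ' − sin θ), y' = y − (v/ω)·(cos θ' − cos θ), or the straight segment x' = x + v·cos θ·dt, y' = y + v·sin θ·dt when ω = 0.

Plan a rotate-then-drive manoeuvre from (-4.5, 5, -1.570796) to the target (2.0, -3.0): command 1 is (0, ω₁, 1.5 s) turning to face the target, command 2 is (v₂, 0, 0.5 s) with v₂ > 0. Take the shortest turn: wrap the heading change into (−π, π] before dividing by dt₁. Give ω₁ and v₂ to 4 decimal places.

ω₁ = 0.4549, v₂ = 20.6155

heading to target = atan2(-3−5, 2−-4.5) = -0.8885
Δθ = wrap(-0.8885 − -1.5708) = 0.6823; ω₁ = Δθ/dt₁ = 0.4549
distance = √((2−-4.5)² + (-3−5)²) = 10.3078; v₂ = distance/dt₂ = 20.6155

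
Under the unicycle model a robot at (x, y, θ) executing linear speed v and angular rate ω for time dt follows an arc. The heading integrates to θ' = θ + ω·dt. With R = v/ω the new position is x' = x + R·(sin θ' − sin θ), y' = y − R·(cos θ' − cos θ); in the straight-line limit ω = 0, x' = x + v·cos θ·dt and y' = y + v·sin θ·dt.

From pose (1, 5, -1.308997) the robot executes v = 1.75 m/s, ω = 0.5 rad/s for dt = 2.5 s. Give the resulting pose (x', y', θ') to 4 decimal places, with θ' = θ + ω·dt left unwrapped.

θ' = -1.3090 + 0.5·2.5 = -0.0590
R = v/ω = 1.75/0.5 = 3.5000
x' = 1 + 3.5000·(sin -0.0590 − sin -1.3090) = 4.1744
y' = 5 − 3.5000·(cos -0.0590 − cos -1.3090) = 2.4120

(4.1744, 2.4120, -0.0590)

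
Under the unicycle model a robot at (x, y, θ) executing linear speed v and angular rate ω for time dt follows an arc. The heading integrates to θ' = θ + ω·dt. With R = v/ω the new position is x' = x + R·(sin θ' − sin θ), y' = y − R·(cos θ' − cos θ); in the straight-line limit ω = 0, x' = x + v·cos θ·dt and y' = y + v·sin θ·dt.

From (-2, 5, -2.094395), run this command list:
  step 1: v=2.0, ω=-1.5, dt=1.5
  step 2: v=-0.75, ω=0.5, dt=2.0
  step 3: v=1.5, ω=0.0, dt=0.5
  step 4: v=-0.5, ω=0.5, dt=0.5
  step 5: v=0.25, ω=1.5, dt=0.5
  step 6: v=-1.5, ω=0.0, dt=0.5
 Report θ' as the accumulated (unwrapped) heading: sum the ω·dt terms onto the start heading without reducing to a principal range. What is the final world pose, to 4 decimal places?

(-3.3747, 4.8756, -2.3444)

step 1: θ'=-4.3444 (R=-1.3333) → pose (-4.3988, 5.1870, -4.3444)
step 2: θ'=-3.3444 (R=-1.5000) → pose (-3.3013, 4.2574, -3.3444)
step 3: θ'=-3.3444 (straight) → pose (-4.0359, 4.4084, -3.3444)
step 4: θ'=-3.0944 (R=-1.0000) → pose (-3.7873, 4.3890, -3.0944)
step 5: θ'=-2.3444 (R=0.1667) → pose (-3.8987, 4.3390, -2.3444)
step 6: θ'=-2.3444 (straight) → pose (-3.3747, 4.8756, -2.3444)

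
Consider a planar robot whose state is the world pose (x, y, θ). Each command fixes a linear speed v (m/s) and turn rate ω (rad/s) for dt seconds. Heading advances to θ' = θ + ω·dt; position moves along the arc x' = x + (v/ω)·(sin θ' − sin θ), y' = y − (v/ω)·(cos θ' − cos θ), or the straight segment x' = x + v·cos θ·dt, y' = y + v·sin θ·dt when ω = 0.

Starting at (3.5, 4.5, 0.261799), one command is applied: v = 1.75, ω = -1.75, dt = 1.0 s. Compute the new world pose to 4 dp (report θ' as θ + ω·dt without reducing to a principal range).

θ' = 0.2618 + -1.75·1.0 = -1.4882
R = v/ω = 1.75/-1.75 = -1.0000
x' = 3.5 + -1.0000·(sin -1.4882 − sin 0.2618) = 4.7554
y' = 4.5 − -1.0000·(cos -1.4882 − cos 0.2618) = 3.6166

(4.7554, 3.6166, -1.4882)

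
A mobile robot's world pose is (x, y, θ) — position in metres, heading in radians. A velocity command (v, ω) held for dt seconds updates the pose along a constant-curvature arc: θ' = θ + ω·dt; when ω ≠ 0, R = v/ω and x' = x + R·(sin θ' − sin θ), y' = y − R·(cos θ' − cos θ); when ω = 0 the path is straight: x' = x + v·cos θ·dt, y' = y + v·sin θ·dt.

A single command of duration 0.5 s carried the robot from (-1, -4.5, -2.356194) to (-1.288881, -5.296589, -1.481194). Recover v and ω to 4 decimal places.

Δθ = -1.481194 − -2.356194 = 0.875000
ω = Δθ/dt = 0.875000/0.5 = 1.7500
R = −Δy/(cos θ' − cos θ) = 1.0000
v = R·ω = 1.0000·1.7500 = 1.7500

v = 1.7500, ω = 1.7500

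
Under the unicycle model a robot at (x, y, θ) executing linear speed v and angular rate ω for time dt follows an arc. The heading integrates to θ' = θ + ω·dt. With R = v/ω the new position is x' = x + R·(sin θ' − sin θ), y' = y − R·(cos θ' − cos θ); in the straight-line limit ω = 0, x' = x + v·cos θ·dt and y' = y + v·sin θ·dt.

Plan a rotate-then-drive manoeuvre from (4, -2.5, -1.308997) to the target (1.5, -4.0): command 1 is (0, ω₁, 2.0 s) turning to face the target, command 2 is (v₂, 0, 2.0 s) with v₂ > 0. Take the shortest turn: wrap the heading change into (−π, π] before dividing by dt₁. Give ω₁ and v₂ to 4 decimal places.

heading to target = atan2(-4−-2.5, 1.5−4) = -2.6012
Δθ = wrap(-2.6012 − -1.3090) = -1.2922; ω₁ = Δθ/dt₁ = -0.6461
distance = √((1.5−4)² + (-4−-2.5)²) = 2.9155; v₂ = distance/dt₂ = 1.4577

ω₁ = -0.6461, v₂ = 1.4577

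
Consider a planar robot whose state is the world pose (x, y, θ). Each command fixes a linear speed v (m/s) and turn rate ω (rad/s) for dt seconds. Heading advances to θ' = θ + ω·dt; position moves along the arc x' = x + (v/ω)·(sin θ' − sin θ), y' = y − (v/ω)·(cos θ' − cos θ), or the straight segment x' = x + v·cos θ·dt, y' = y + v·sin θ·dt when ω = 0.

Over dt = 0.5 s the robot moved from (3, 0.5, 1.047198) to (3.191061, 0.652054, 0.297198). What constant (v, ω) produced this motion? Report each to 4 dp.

Δθ = 0.297198 − 1.047198 = -0.750000
ω = Δθ/dt = -0.750000/0.5 = -1.5000
R = Δx/(sin θ' − sin θ) = -0.3333
v = R·ω = -0.3333·-1.5000 = 0.5000

v = 0.5000, ω = -1.5000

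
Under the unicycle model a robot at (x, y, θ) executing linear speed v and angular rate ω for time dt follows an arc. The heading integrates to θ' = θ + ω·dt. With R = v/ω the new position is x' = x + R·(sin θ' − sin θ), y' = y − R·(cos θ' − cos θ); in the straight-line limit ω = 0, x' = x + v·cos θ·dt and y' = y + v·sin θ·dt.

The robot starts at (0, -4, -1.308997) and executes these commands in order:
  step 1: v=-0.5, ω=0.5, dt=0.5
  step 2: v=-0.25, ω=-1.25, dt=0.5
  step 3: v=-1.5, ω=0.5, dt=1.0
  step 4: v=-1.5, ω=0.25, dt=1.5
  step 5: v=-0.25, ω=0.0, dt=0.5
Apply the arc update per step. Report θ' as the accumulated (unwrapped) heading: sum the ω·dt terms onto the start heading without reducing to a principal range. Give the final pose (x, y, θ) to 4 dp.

step 1: θ'=-1.0590 (R=-1.0000) → pose (-0.0941, -3.7691, -1.0590)
step 2: θ'=-1.6840 (R=0.2000) → pose (-0.1184, -3.6485, -1.6840)
step 3: θ'=-1.1840 (R=-3.0000) → pose (-0.3208, -2.1780, -1.1840)
step 4: θ'=-0.8090 (R=-6.0000) → pose (-1.5360, -0.3000, -0.8090)
step 5: θ'=-0.8090 (straight) → pose (-1.6223, -0.2095, -0.8090)

(-1.6223, -0.2095, -0.8090)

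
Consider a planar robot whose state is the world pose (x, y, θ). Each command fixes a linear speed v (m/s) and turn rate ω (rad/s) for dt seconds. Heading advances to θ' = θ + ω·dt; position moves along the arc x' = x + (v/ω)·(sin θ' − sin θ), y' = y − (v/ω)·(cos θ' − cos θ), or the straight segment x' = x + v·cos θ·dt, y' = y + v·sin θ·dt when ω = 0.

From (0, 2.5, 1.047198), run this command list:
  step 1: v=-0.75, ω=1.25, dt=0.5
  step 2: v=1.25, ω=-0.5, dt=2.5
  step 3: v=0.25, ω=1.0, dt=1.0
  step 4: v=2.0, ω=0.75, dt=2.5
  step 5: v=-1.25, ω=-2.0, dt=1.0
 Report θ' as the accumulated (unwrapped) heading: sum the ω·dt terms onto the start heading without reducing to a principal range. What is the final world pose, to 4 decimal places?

step 1: θ'=1.6722 (R=-0.6000) → pose (-0.0773, 2.1393, 1.6722)
step 2: θ'=0.4222 (R=-2.5000) → pose (1.3854, 4.6728, 0.4222)
step 3: θ'=1.4222 (R=0.2500) → pose (1.5302, 4.8638, 1.4222)
step 4: θ'=3.2972 (R=2.6667) → pose (-1.5203, 7.8931, 3.2972)
step 5: θ'=1.2972 (R=0.6250) → pose (-0.8217, 7.1068, 1.2972)

(-0.8217, 7.1068, 1.2972)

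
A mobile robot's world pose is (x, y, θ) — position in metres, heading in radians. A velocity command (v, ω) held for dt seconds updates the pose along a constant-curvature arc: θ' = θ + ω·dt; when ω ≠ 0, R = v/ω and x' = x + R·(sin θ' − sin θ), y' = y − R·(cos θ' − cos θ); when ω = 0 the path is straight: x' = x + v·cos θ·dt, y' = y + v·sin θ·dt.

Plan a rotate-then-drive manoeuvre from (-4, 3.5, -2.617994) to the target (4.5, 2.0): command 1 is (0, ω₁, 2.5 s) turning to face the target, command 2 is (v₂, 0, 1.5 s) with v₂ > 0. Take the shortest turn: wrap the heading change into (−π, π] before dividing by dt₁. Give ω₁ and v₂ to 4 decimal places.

heading to target = atan2(2−3.5, 4.5−-4) = -0.1747
Δθ = wrap(-0.1747 − -2.6180) = 2.4433; ω₁ = Δθ/dt₁ = 0.9773
distance = √((4.5−-4)² + (2−3.5)²) = 8.6313; v₂ = distance/dt₂ = 5.7542

ω₁ = 0.9773, v₂ = 5.7542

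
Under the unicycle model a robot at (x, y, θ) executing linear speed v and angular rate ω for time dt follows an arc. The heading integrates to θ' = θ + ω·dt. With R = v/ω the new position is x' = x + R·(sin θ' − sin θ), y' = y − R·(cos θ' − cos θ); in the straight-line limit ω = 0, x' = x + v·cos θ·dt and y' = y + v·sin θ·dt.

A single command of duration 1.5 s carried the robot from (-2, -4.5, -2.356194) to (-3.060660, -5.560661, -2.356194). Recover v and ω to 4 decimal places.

Δθ = -2.356194 − -2.356194 = 0.000000
ω = Δθ/dt = 0.000000/1.5 = 0.0000
ω = 0 → v = (Δx·cos θ + Δy·sin θ)/dt = 1.0000

v = 1.0000, ω = 0.0000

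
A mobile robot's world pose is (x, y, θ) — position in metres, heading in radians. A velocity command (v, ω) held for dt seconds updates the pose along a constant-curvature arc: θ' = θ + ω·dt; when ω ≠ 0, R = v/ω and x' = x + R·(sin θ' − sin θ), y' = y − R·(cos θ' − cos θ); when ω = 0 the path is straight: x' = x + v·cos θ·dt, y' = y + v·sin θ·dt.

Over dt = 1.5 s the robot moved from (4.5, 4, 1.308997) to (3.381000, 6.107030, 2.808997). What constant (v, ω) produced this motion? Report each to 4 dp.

Δθ = 2.808997 − 1.308997 = 1.500000
ω = Δθ/dt = 1.500000/1.5 = 1.0000
R = −Δy/(cos θ' − cos θ) = 1.7500
v = R·ω = 1.7500·1.0000 = 1.7500

v = 1.7500, ω = 1.0000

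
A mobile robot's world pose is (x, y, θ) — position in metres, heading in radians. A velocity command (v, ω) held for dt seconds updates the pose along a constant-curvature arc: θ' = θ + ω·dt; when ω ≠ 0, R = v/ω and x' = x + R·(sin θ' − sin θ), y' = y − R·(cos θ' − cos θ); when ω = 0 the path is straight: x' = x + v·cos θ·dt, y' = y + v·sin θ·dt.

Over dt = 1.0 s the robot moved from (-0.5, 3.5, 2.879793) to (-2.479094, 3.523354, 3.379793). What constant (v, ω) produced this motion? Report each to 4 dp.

v = 2.0000, ω = 0.5000

Δθ = 3.379793 − 2.879793 = 0.500000
ω = Δθ/dt = 0.500000/1.0 = 0.5000
R = Δx/(sin θ' − sin θ) = 4.0000
v = R·ω = 4.0000·0.5000 = 2.0000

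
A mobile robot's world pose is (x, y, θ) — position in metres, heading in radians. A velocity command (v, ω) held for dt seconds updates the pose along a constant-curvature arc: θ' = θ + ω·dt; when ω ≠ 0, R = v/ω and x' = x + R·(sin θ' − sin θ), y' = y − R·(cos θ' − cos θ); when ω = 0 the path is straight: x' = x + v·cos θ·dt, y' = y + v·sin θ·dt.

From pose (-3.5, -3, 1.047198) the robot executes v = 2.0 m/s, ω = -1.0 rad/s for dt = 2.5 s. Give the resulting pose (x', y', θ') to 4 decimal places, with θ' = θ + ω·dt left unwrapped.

θ' = 1.0472 + -1.0·2.5 = -1.4528
R = v/ω = 2.0/-1.0 = -2.0000
x' = -3.5 + -2.0000·(sin -1.4528 − sin 1.0472) = 0.2181
y' = -3 − -2.0000·(cos -1.4528 − cos 1.0472) = -3.7646

(0.2181, -3.7646, -1.4528)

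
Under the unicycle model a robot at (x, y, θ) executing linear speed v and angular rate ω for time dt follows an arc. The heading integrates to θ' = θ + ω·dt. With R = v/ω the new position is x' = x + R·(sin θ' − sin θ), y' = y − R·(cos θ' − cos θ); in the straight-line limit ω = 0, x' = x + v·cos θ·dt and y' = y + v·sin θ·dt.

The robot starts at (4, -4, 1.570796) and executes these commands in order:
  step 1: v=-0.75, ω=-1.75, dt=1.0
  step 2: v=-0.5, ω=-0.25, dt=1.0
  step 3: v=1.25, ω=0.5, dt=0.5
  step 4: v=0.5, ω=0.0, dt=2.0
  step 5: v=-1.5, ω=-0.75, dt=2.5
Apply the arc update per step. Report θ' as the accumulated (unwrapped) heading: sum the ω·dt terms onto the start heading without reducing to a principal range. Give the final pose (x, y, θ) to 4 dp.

step 1: θ'=-0.1792 (R=0.4286) → pose (3.4950, -4.4217, -0.1792)
step 2: θ'=-0.4292 (R=2.0000) → pose (3.0192, -4.2723, -0.4292)
step 3: θ'=-0.1792 (R=2.5000) → pose (3.6140, -4.4591, -0.1792)
step 4: θ'=-0.1792 (straight) → pose (4.5980, -4.6373, -0.1792)
step 5: θ'=-2.0542 (R=2.0000) → pose (3.1836, -1.7397, -2.0542)

(3.1836, -1.7397, -2.0542)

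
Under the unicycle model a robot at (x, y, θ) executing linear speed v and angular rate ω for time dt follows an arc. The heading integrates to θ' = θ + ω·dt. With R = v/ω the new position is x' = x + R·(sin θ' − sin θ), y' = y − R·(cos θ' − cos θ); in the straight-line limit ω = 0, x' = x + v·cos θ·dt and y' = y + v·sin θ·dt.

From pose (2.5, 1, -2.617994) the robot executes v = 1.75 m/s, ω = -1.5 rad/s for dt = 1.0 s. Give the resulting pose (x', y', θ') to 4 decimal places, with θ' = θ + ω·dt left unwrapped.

(0.9501, 1.3570, -4.1180)

θ' = -2.6180 + -1.5·1.0 = -4.1180
R = v/ω = 1.75/-1.5 = -1.1667
x' = 2.5 + -1.1667·(sin -4.1180 − sin -2.6180) = 0.9501
y' = 1 − -1.1667·(cos -4.1180 − cos -2.6180) = 1.3570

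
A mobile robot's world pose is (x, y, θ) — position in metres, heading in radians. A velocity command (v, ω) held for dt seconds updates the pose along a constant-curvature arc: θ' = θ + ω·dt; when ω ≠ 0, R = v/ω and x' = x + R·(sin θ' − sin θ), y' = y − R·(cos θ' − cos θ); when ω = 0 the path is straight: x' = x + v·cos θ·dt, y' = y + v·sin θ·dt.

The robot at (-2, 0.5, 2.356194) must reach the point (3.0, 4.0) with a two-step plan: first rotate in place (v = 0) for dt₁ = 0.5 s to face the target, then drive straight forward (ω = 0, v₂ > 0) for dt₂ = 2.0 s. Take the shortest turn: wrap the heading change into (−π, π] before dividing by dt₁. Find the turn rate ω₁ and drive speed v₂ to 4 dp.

heading to target = atan2(4−0.5, 3−-2) = 0.6107
Δθ = wrap(0.6107 − 2.3562) = -1.7455; ω₁ = Δθ/dt₁ = -3.4909
distance = √((3−-2)² + (4−0.5)²) = 6.1033; v₂ = distance/dt₂ = 3.0516

ω₁ = -3.4909, v₂ = 3.0516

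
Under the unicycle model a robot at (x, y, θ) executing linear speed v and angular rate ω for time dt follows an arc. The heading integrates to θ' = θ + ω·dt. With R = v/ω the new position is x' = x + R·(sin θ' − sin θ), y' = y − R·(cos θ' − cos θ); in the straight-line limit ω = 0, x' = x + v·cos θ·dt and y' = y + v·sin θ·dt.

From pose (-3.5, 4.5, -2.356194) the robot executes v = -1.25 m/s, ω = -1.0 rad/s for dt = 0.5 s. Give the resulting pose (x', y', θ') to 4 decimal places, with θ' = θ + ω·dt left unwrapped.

(-2.9680, 4.8156, -2.8562)

θ' = -2.3562 + -1.0·0.5 = -2.8562
R = v/ω = -1.25/-1.0 = 1.2500
x' = -3.5 + 1.2500·(sin -2.8562 − sin -2.3562) = -2.9680
y' = 4.5 − 1.2500·(cos -2.8562 − cos -2.3562) = 4.8156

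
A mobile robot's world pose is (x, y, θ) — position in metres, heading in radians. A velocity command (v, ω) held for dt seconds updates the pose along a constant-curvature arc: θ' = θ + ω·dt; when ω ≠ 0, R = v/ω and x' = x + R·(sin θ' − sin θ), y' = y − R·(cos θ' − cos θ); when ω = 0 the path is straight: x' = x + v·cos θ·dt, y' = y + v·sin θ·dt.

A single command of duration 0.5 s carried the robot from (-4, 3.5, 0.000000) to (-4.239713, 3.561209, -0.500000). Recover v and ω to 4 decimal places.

Δθ = -0.500000 − 0.000000 = -0.500000
ω = Δθ/dt = -0.500000/0.5 = -1.0000
R = Δx/(sin θ' − sin θ) = 0.5000
v = R·ω = 0.5000·-1.0000 = -0.5000

v = -0.5000, ω = -1.0000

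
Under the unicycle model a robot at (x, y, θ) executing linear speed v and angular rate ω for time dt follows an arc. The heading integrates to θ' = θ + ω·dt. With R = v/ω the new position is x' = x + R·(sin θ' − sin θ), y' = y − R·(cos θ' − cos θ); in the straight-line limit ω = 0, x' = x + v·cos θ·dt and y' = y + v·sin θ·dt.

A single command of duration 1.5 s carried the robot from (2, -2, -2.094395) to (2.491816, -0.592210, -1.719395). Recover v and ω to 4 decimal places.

Δθ = -1.719395 − -2.094395 = 0.375000
ω = Δθ/dt = 0.375000/1.5 = 0.2500
R = −Δy/(cos θ' − cos θ) = -4.0000
v = R·ω = -4.0000·0.2500 = -1.0000

v = -1.0000, ω = 0.2500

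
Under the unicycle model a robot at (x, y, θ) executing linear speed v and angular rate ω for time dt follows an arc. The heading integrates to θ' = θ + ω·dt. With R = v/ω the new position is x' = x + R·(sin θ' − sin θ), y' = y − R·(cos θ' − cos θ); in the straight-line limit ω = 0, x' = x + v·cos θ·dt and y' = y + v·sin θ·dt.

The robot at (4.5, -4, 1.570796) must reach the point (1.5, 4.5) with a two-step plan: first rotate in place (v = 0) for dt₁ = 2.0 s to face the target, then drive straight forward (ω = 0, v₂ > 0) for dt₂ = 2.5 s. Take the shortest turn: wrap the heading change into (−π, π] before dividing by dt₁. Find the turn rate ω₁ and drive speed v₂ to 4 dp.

heading to target = atan2(4.5−-4, 1.5−4.5) = 1.9101
Δθ = wrap(1.9101 − 1.5708) = 0.3393; ω₁ = Δθ/dt₁ = 0.1696
distance = √((1.5−4.5)² + (4.5−-4)²) = 9.0139; v₂ = distance/dt₂ = 3.6056

ω₁ = 0.1696, v₂ = 3.6056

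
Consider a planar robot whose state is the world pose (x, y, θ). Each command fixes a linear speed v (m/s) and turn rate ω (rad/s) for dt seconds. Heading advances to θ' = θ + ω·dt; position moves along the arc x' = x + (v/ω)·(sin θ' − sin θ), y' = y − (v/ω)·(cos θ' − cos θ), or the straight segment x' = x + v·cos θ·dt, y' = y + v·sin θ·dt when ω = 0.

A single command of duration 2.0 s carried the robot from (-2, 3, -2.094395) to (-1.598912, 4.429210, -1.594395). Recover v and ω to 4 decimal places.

v = -0.7500, ω = 0.2500

Δθ = -1.594395 − -2.094395 = 0.500000
ω = Δθ/dt = 0.500000/2.0 = 0.2500
R = −Δy/(cos θ' − cos θ) = -3.0000
v = R·ω = -3.0000·0.2500 = -0.7500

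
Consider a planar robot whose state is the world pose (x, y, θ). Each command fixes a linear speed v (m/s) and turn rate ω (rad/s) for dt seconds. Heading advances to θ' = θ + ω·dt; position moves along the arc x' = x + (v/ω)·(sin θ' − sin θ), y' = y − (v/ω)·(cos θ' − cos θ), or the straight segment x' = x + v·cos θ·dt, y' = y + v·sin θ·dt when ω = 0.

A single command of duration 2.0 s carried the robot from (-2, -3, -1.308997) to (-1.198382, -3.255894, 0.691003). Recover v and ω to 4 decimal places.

Δθ = 0.691003 − -1.308997 = 2.000000
ω = Δθ/dt = 2.000000/2.0 = 1.0000
R = Δx/(sin θ' − sin θ) = 0.5000
v = R·ω = 0.5000·1.0000 = 0.5000

v = 0.5000, ω = 1.0000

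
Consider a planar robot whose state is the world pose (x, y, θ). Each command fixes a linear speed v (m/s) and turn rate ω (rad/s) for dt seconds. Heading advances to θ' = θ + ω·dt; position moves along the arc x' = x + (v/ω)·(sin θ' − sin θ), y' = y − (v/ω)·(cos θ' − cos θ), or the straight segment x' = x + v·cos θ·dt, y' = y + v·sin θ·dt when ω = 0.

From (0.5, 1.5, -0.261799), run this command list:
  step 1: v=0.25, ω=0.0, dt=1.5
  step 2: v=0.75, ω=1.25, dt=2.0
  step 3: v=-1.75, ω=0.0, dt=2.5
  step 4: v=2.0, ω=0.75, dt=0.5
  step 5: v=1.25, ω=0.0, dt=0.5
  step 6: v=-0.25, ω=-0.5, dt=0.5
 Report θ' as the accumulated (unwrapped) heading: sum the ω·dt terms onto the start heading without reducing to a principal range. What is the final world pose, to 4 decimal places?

step 1: θ'=-0.2618 (straight) → pose (0.8622, 1.4029, -0.2618)
step 2: θ'=2.2382 (R=0.6000) → pose (1.4888, 2.3539, 2.2382)
step 3: θ'=2.2382 (straight) → pose (4.1967, -1.0824, 2.2382)
step 4: θ'=2.6132 (R=2.6667) → pose (3.4466, -0.4299, 2.6132)
step 5: θ'=2.6132 (straight) → pose (2.9068, -0.1148, 2.6132)
step 6: θ'=2.3632 (R=0.5000) → pose (3.0058, -0.1906, 2.3632)

(3.0058, -0.1906, 2.3632)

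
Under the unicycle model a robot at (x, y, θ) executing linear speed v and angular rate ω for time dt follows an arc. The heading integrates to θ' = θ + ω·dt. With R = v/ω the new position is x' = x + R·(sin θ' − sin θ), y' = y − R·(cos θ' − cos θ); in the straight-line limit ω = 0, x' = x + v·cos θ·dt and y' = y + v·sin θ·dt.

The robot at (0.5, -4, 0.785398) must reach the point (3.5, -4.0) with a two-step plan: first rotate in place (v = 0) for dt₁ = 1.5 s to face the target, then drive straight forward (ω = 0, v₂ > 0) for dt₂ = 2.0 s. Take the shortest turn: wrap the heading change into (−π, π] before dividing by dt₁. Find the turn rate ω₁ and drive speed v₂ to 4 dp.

heading to target = atan2(-4−-4, 3.5−0.5) = 0.0000
Δθ = wrap(0.0000 − 0.7854) = -0.7854; ω₁ = Δθ/dt₁ = -0.5236
distance = √((3.5−0.5)² + (-4−-4)²) = 3.0000; v₂ = distance/dt₂ = 1.5000

ω₁ = -0.5236, v₂ = 1.5000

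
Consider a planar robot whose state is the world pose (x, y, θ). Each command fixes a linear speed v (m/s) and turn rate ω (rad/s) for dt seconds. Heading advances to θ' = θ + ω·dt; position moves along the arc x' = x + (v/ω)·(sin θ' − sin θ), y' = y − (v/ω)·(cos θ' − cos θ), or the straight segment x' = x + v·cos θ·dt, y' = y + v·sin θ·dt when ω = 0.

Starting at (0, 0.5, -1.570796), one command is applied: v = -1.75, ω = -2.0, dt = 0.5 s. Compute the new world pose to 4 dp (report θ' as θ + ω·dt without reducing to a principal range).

θ' = -1.5708 + -2.0·0.5 = -2.5708
R = v/ω = -1.75/-2.0 = 0.8750
x' = 0 + 0.8750·(sin -2.5708 − sin -1.5708) = 0.4022
y' = 0.5 − 0.8750·(cos -2.5708 − cos -1.5708) = 1.2363

(0.4022, 1.2363, -2.5708)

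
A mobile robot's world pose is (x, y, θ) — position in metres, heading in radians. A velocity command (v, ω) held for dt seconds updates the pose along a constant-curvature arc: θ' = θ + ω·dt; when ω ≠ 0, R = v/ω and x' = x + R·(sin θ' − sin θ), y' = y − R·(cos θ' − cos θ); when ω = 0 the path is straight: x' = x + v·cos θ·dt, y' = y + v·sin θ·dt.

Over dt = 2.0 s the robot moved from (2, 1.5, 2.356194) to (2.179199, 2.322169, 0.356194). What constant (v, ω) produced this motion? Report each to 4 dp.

v = 0.5000, ω = -1.0000

Δθ = 0.356194 − 2.356194 = -2.000000
ω = Δθ/dt = -2.000000/2.0 = -1.0000
R = −Δy/(cos θ' − cos θ) = -0.5000
v = R·ω = -0.5000·-1.0000 = 0.5000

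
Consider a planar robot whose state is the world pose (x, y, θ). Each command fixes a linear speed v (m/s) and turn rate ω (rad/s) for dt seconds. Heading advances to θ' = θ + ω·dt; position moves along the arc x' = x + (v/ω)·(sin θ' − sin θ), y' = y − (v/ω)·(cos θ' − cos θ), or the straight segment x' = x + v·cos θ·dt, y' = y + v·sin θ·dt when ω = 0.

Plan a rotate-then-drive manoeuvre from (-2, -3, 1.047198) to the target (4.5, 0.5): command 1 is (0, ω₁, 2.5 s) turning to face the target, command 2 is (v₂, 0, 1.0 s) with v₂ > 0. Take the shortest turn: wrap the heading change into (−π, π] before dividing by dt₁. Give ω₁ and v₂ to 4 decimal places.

heading to target = atan2(0.5−-3, 4.5−-2) = 0.4939
Δθ = wrap(0.4939 − 1.0472) = -0.5533; ω₁ = Δθ/dt₁ = -0.2213
distance = √((4.5−-2)² + (0.5−-3)²) = 7.3824; v₂ = distance/dt₂ = 7.3824

ω₁ = -0.2213, v₂ = 7.3824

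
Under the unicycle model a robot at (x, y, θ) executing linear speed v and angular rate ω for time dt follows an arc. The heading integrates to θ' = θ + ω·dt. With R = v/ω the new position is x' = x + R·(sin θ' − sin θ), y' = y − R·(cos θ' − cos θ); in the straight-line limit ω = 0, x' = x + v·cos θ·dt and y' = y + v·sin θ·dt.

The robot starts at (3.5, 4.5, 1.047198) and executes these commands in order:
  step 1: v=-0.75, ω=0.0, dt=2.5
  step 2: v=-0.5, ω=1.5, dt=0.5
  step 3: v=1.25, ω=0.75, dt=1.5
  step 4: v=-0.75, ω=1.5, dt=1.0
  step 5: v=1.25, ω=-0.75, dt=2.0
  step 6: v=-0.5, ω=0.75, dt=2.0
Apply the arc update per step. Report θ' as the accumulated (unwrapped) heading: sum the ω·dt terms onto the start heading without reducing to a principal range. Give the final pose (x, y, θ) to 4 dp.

step 1: θ'=1.0472 (straight) → pose (2.5625, 2.8762, 1.0472)
step 2: θ'=1.7972 (R=-0.3333) → pose (2.5263, 2.6347, 1.7972)
step 3: θ'=2.9222 (R=1.6667) → pose (1.2649, 3.8873, 2.9222)
step 4: θ'=4.4222 (R=-0.5000) → pose (1.8529, 4.2323, 4.4222)
step 5: θ'=2.9222 (R=-1.6667) → pose (-0.1069, 3.0824, 2.9222)
step 6: θ'=4.4222 (R=-0.6667) → pose (0.6770, 3.5424, 4.4222)

(0.6770, 3.5424, 4.4222)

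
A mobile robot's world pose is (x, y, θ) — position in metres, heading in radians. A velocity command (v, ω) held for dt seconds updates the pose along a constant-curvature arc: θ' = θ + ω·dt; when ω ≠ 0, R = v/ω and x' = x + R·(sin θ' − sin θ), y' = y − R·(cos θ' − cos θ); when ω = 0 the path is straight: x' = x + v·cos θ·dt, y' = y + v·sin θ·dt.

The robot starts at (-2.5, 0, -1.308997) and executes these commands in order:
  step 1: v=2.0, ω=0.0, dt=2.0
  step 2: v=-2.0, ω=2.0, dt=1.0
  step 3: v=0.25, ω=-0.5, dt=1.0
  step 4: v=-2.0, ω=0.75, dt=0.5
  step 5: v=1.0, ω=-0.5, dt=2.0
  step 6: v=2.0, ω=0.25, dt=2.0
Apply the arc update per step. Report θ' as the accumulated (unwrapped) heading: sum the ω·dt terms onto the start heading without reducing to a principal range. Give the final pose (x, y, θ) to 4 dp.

step 1: θ'=-1.3090 (straight) → pose (-1.4647, -3.8637, -1.3090)
step 2: θ'=0.6910 (R=-1.0000) → pose (-3.0680, -3.3519, 0.6910)
step 3: θ'=0.1910 (R=-0.5000) → pose (-2.8442, -3.2463, 0.1910)
step 4: θ'=0.5660 (R=-2.6667) → pose (-3.7680, -3.6137, 0.5660)
step 5: θ'=-0.4340 (R=-2.0000) → pose (-1.8545, -3.4872, -0.4340)
step 6: θ'=0.0660 (R=8.0000) → pose (2.0372, -4.2114, 0.0660)

(2.0372, -4.2114, 0.0660)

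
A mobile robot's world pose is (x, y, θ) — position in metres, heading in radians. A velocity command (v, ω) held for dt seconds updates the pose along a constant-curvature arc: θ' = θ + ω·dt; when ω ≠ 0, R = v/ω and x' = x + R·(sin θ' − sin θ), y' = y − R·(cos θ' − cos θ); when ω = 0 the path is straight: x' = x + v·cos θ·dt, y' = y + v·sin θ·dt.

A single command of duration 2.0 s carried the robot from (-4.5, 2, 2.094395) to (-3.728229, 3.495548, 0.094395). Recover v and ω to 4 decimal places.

v = 1.0000, ω = -1.0000

Δθ = 0.094395 − 2.094395 = -2.000000
ω = Δθ/dt = -2.000000/2.0 = -1.0000
R = −Δy/(cos θ' − cos θ) = -1.0000
v = R·ω = -1.0000·-1.0000 = 1.0000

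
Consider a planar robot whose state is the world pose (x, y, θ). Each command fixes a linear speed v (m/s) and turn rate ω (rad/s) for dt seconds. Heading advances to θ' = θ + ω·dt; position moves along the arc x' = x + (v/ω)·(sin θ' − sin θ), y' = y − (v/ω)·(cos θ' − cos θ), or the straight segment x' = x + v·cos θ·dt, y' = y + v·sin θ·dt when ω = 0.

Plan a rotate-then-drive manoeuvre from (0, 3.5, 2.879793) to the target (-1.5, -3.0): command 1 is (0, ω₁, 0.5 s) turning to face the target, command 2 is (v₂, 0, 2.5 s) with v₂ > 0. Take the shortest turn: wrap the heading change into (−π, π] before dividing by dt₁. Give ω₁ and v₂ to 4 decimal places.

ω₁ = 3.2116, v₂ = 2.6683

heading to target = atan2(-3−3.5, -1.5−0) = -1.7976
Δθ = wrap(-1.7976 − 2.8798) = 1.6058; ω₁ = Δθ/dt₁ = 3.2116
distance = √((-1.5−0)² + (-3−3.5)²) = 6.6708; v₂ = distance/dt₂ = 2.6683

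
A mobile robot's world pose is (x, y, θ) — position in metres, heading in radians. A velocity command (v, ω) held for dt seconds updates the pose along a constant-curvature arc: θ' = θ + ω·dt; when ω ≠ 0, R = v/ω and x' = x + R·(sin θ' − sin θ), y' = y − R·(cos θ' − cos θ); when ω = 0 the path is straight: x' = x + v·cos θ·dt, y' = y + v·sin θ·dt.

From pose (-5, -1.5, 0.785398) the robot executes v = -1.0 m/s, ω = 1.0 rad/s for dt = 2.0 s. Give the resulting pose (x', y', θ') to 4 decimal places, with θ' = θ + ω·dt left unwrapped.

θ' = 0.7854 + 1.0·2.0 = 2.7854
R = v/ω = -1.0/1.0 = -1.0000
x' = -5 + -1.0000·(sin 2.7854 − sin 0.7854) = -4.6416
y' = -1.5 − -1.0000·(cos 2.7854 − cos 0.7854) = -3.1443

(-4.6416, -3.1443, 2.7854)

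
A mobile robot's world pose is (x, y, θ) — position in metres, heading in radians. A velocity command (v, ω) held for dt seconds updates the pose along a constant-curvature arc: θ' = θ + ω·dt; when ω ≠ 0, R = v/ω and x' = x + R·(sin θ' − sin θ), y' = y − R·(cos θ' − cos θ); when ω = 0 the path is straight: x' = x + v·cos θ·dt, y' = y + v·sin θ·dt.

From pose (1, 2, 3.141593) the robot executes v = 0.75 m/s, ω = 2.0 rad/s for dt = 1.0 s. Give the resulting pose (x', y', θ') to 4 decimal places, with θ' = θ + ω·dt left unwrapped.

(0.6590, 1.4689, 5.1416)

θ' = 3.1416 + 2.0·1.0 = 5.1416
R = v/ω = 0.75/2.0 = 0.3750
x' = 1 + 0.3750·(sin 5.1416 − sin 3.1416) = 0.6590
y' = 2 − 0.3750·(cos 5.1416 − cos 3.1416) = 1.4689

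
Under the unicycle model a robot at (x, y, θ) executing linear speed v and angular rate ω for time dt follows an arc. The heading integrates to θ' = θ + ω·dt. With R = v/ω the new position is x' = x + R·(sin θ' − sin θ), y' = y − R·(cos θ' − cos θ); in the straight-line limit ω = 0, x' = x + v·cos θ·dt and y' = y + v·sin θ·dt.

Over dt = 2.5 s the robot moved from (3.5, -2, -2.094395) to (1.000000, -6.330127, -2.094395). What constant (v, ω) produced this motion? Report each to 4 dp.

Δθ = -2.094395 − -2.094395 = 0.000000
ω = Δθ/dt = 0.000000/2.5 = 0.0000
ω = 0 → v = (Δx·cos θ + Δy·sin θ)/dt = 2.0000

v = 2.0000, ω = 0.0000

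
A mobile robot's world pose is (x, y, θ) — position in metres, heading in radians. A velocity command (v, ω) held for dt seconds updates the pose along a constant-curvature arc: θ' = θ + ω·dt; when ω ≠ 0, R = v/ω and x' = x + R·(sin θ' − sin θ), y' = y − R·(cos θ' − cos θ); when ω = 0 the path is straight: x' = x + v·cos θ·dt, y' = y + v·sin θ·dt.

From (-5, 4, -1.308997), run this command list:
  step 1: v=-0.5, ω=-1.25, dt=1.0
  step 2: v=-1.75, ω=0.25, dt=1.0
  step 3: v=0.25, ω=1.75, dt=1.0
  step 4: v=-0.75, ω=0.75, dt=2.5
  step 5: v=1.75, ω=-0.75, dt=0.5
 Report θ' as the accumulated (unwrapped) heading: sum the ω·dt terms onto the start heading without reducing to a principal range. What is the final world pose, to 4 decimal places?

step 1: θ'=-2.5590 (R=0.4000) → pose (-4.8337, 4.4375, -2.5590)
step 2: θ'=-2.3090 (R=-7.0000) → pose (-3.5073, 5.5721, -2.3090)
step 3: θ'=-0.5590 (R=0.1429) → pose (-3.4774, 5.3548, -0.5590)
step 4: θ'=1.3160 (R=-1.0000) → pose (-4.9754, 4.7591, 1.3160)
step 5: θ'=0.9410 (R=-2.3333) → pose (-4.6031, 5.5453, 0.9410)

(-4.6031, 5.5453, 0.9410)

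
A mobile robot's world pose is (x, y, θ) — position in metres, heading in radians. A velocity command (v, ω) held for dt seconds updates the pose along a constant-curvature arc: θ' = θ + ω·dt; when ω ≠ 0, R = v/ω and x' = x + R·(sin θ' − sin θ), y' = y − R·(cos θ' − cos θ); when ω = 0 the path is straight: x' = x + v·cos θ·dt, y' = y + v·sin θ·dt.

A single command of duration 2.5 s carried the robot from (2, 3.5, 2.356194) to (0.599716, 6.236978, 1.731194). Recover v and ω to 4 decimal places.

v = 1.2500, ω = -0.2500

Δθ = 1.731194 − 2.356194 = -0.625000
ω = Δθ/dt = -0.625000/2.5 = -0.2500
R = −Δy/(cos θ' − cos θ) = -5.0000
v = R·ω = -5.0000·-0.2500 = 1.2500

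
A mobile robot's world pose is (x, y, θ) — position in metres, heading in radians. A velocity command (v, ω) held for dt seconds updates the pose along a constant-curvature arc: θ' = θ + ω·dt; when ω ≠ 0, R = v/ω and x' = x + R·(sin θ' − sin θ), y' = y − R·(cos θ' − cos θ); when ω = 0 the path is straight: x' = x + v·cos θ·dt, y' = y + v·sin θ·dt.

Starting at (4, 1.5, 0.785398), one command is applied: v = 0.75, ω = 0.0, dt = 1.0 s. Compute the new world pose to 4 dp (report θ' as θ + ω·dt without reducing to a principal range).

θ' = 0.7854 + 0.0·1.0 = 0.7854
ω = 0 → straight: x' = 4 + 0.75·cos(0.7854)·1.0 = 4.5303
y' = 1.5 + 0.75·sin(0.7854)·1.0 = 2.0303

(4.5303, 2.0303, 0.7854)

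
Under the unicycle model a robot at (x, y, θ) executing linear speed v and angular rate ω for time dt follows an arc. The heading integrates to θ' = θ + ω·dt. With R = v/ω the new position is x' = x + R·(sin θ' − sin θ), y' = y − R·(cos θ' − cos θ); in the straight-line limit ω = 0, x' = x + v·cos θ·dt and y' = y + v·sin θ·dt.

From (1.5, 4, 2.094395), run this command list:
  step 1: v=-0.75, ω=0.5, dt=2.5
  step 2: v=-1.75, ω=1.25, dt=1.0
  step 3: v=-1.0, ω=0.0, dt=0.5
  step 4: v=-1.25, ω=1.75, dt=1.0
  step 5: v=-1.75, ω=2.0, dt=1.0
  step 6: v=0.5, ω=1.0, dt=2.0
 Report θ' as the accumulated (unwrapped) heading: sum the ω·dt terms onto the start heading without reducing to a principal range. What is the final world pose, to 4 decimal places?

(1.9582, 4.5629, 10.3444)

step 1: θ'=3.3444 (R=-1.5000) → pose (3.1012, 3.2807, 3.3444)
step 2: θ'=4.5944 (R=-1.4000) → pose (4.2094, 4.4872, 4.5944)
step 3: θ'=4.5944 (straight) → pose (4.2683, 4.9838, 4.5944)
step 4: θ'=6.3444 (R=-0.7143) → pose (3.5153, 5.7808, 6.3444)
step 5: θ'=8.3444 (R=-0.8750) → pose (2.7969, 4.4953, 8.3444)
step 6: θ'=10.3444 (R=0.5000) → pose (1.9582, 4.5629, 10.3444)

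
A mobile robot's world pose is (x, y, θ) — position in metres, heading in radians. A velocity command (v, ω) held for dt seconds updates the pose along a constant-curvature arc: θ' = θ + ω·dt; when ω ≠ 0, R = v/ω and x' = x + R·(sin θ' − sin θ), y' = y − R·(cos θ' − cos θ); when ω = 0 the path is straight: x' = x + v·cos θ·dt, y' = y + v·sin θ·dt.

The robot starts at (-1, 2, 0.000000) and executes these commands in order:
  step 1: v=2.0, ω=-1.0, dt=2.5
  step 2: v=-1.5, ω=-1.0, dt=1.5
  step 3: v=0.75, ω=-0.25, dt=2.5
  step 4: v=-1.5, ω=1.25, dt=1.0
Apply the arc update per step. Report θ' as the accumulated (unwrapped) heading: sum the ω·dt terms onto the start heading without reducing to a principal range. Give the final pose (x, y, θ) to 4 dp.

step 1: θ'=-2.5000 (R=-2.0000) → pose (0.1969, -1.6023, -2.5000)
step 2: θ'=-4.0000 (R=1.5000) → pose (2.2299, -1.8235, -4.0000)
step 3: θ'=-4.6250 (R=-3.0000) → pose (1.5117, -0.1244, -4.6250)
step 4: θ'=-3.3750 (R=-1.2000) → pose (2.4296, -1.1872, -3.3750)

(2.4296, -1.1872, -3.3750)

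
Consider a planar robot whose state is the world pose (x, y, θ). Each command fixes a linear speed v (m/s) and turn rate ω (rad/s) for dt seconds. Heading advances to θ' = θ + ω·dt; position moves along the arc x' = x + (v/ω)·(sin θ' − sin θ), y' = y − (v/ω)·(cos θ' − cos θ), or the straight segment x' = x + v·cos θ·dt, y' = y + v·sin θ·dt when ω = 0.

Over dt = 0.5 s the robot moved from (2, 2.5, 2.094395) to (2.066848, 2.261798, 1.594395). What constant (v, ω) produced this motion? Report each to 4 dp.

v = -0.5000, ω = -1.0000

Δθ = 1.594395 − 2.094395 = -0.500000
ω = Δθ/dt = -0.500000/0.5 = -1.0000
R = −Δy/(cos θ' − cos θ) = 0.5000
v = R·ω = 0.5000·-1.0000 = -0.5000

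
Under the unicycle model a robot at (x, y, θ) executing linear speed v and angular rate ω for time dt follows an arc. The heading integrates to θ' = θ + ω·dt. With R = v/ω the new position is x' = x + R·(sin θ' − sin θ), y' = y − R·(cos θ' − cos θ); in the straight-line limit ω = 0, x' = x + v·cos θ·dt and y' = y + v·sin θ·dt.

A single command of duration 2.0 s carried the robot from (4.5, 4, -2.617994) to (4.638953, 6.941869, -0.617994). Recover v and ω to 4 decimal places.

v = -1.7500, ω = 1.0000

Δθ = -0.617994 − -2.617994 = 2.000000
ω = Δθ/dt = 2.000000/2.0 = 1.0000
R = −Δy/(cos θ' − cos θ) = -1.7500
v = R·ω = -1.7500·1.0000 = -1.7500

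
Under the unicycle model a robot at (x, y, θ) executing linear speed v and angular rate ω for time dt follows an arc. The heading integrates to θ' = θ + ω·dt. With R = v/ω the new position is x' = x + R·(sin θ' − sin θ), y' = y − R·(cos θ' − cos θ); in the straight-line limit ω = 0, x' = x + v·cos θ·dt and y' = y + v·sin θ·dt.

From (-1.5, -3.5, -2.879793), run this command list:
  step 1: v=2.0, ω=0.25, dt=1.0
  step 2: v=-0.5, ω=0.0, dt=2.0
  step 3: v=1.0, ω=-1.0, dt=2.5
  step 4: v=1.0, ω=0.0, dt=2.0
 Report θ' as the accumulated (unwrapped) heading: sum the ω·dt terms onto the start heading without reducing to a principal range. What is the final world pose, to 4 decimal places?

step 1: θ'=-2.6298 (R=8.0000) → pose (-3.3474, -4.2525, -2.6298)
step 2: θ'=-2.6298 (straight) → pose (-2.4756, -3.7627, -2.6298)
step 3: θ'=-5.1298 (R=-1.0000) → pose (-3.8794, -2.4855, -5.1298)
step 4: θ'=-5.1298 (straight) → pose (-3.0687, -0.6572, -5.1298)

(-3.0687, -0.6572, -5.1298)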